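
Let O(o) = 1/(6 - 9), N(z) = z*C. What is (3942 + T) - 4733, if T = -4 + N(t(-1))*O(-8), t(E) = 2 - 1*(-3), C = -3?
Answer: -790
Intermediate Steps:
t(E) = 5 (t(E) = 2 + 3 = 5)
N(z) = -3*z (N(z) = z*(-3) = -3*z)
O(o) = -⅓ (O(o) = 1/(-3) = -⅓)
T = 1 (T = -4 - 3*5*(-⅓) = -4 - 15*(-⅓) = -4 + 5 = 1)
(3942 + T) - 4733 = (3942 + 1) - 4733 = 3943 - 4733 = -790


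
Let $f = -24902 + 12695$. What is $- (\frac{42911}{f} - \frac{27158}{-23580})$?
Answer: $\frac{113387279}{47973510} \approx 2.3635$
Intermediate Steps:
$f = -12207$
$- (\frac{42911}{f} - \frac{27158}{-23580}) = - (\frac{42911}{-12207} - \frac{27158}{-23580}) = - (42911 \left(- \frac{1}{12207}\right) - - \frac{13579}{11790}) = - (- \frac{42911}{12207} + \frac{13579}{11790}) = \left(-1\right) \left(- \frac{113387279}{47973510}\right) = \frac{113387279}{47973510}$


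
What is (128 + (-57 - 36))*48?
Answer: 1680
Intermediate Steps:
(128 + (-57 - 36))*48 = (128 - 93)*48 = 35*48 = 1680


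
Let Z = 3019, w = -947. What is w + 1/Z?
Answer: -2858992/3019 ≈ -947.00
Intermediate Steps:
w + 1/Z = -947 + 1/3019 = -2858992/3019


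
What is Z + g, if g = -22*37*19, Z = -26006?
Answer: -41472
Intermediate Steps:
g = -15466 (g = -814*19 = -15466)
Z + g = -26006 - 15466 = -41472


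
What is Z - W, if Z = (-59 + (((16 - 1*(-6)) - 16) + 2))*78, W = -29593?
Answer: 25615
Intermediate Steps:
Z = -3978 (Z = (-59 + (((16 + 6) - 16) + 2))*78 = (-59 + ((22 - 16) + 2))*78 = (-59 + (6 + 2))*78 = (-59 + 8)*78 = -51*78 = -3978)
Z - W = -3978 - 1*(-29593) = -3978 + 29593 = 25615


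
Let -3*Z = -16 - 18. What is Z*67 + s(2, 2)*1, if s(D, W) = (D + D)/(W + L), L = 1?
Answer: 2282/3 ≈ 760.67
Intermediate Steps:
Z = 34/3 (Z = -(-16 - 18)/3 = -⅓*(-34) = 34/3 ≈ 11.333)
s(D, W) = 2*D/(1 + W) (s(D, W) = (D + D)/(W + 1) = (2*D)/(1 + W) = 2*D/(1 + W))
Z*67 + s(2, 2)*1 = (34/3)*67 + (2*2/(1 + 2))*1 = 2278/3 + (2*2/3)*1 = 2278/3 + (2*2*(⅓))*1 = 2278/3 + (4/3)*1 = 2278/3 + 4/3 = 2282/3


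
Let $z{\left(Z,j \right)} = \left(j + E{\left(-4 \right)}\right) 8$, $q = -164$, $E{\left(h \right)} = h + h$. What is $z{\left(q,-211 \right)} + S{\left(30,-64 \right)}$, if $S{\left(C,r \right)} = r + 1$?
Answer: $-1815$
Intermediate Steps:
$S{\left(C,r \right)} = 1 + r$
$E{\left(h \right)} = 2 h$
$z{\left(Z,j \right)} = -64 + 8 j$ ($z{\left(Z,j \right)} = \left(j + 2 \left(-4\right)\right) 8 = \left(j - 8\right) 8 = \left(-8 + j\right) 8 = -64 + 8 j$)
$z{\left(q,-211 \right)} + S{\left(30,-64 \right)} = \left(-64 + 8 \left(-211\right)\right) + \left(1 - 64\right) = \left(-64 - 1688\right) - 63 = -1752 - 63 = -1815$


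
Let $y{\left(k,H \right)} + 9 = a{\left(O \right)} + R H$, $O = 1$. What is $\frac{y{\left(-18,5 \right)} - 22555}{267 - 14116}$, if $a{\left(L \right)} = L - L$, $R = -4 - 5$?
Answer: $\frac{22609}{13849} \approx 1.6325$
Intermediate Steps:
$R = -9$
$a{\left(L \right)} = 0$
$y{\left(k,H \right)} = -9 - 9 H$ ($y{\left(k,H \right)} = -9 + \left(0 - 9 H\right) = -9 - 9 H$)
$\frac{y{\left(-18,5 \right)} - 22555}{267 - 14116} = \frac{\left(-9 - 45\right) - 22555}{267 - 14116} = \frac{\left(-9 - 45\right) - 22555}{-13849} = \left(-54 - 22555\right) \left(- \frac{1}{13849}\right) = \left(-22609\right) \left(- \frac{1}{13849}\right) = \frac{22609}{13849}$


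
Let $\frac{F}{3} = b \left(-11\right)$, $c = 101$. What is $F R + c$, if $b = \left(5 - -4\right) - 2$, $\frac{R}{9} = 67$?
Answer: $-139192$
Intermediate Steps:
$R = 603$ ($R = 9 \cdot 67 = 603$)
$b = 7$ ($b = \left(5 + 4\right) - 2 = 9 - 2 = 7$)
$F = -231$ ($F = 3 \cdot 7 \left(-11\right) = 3 \left(-77\right) = -231$)
$F R + c = \left(-231\right) 603 + 101 = -139293 + 101 = -139192$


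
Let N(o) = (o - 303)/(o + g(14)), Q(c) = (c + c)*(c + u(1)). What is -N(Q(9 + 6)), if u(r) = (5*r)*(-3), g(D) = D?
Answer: 303/14 ≈ 21.643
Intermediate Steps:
u(r) = -15*r
Q(c) = 2*c*(-15 + c) (Q(c) = (c + c)*(c - 15*1) = (2*c)*(c - 15) = (2*c)*(-15 + c) = 2*c*(-15 + c))
N(o) = (-303 + o)/(14 + o) (N(o) = (o - 303)/(o + 14) = (-303 + o)/(14 + o))
-N(Q(9 + 6)) = -(-303 + 2*(9 + 6)*(-15 + (9 + 6)))/(14 + 2*(9 + 6)*(-15 + (9 + 6))) = -(-303 + 2*15*(-15 + 15))/(14 + 2*15*(-15 + 15)) = -(-303 + 2*15*0)/(14 + 2*15*0) = -(-303 + 0)/(14 + 0) = -(-303)/14 = -1*(-303/14) = 303/14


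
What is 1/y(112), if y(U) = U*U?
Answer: 1/12544 ≈ 7.9719e-5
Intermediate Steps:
y(U) = U²
1/y(112) = 1/(112²) = 1/12544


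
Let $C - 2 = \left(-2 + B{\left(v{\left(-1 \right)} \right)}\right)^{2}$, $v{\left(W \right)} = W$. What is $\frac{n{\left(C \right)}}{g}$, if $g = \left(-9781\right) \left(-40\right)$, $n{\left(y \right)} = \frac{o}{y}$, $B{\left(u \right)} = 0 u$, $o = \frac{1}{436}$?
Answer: $\frac{1}{1023483840} \approx 9.7705 \cdot 10^{-10}$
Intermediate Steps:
$o = \frac{1}{436} \approx 0.0022936$
$B{\left(u \right)} = 0$
$C = 6$ ($C = 2 + \left(-2 + 0\right)^{2} = 2 + \left(-2\right)^{2} = 2 + 4 = 6$)
$n{\left(y \right)} = \frac{1}{436 y}$
$g = 391240$
$\frac{n{\left(C \right)}}{g} = \frac{\frac{1}{436} \cdot \frac{1}{6}}{391240} = \frac{1}{436} \cdot \frac{1}{6} \cdot \frac{1}{391240} = \frac{1}{2616} \cdot \frac{1}{391240} = \frac{1}{1023483840}$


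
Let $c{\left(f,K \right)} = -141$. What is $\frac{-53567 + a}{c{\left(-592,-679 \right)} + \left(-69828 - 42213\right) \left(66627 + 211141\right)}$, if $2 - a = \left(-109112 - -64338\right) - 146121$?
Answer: $- \frac{137330}{31121404629} \approx -4.4127 \cdot 10^{-6}$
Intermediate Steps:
$a = 190897$ ($a = 2 - \left(\left(-109112 - -64338\right) - 146121\right) = 2 - \left(\left(-109112 + 64338\right) - 146121\right) = 2 - \left(-44774 - 146121\right) = 2 - -190895 = 2 + 190895 = 190897$)
$\frac{-53567 + a}{c{\left(-592,-679 \right)} + \left(-69828 - 42213\right) \left(66627 + 211141\right)} = \frac{-53567 + 190897}{-141 + \left(-69828 - 42213\right) \left(66627 + 211141\right)} = \frac{137330}{-141 - 31121404488} = \frac{137330}{-31121404629} = 137330 \left(- \frac{1}{31121404629}\right) = - \frac{137330}{31121404629}$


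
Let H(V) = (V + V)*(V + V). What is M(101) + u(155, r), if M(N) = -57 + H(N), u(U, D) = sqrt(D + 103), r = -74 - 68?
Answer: 40747 + I*sqrt(39) ≈ 40747.0 + 6.245*I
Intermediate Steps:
r = -142
H(V) = 4*V**2 (H(V) = (2*V)*(2*V) = 4*V**2)
u(U, D) = sqrt(103 + D)
M(N) = -57 + 4*N**2
M(101) + u(155, r) = (-57 + 4*101**2) + sqrt(103 - 142) = (-57 + 4*10201) + sqrt(-39) = (-57 + 40804) + I*sqrt(39) = 40747 + I*sqrt(39)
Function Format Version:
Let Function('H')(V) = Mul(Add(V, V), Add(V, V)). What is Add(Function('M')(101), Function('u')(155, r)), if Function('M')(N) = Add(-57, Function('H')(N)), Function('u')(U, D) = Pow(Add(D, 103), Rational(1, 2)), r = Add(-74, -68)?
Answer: Add(40747, Mul(I, Pow(39, Rational(1, 2)))) ≈ Add(40747., Mul(6.2450, I))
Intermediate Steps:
r = -142
Function('H')(V) = Mul(4, Pow(V, 2)) (Function('H')(V) = Mul(Mul(2, V), Mul(2, V)) = Mul(4, Pow(V, 2)))
Function('u')(U, D) = Pow(Add(103, D), Rational(1, 2))
Function('M')(N) = Add(-57, Mul(4, Pow(N, 2)))
Add(Function('M')(101), Function('u')(155, r)) = Add(Add(-57, Mul(4, Pow(101, 2))), Pow(Add(103, -142), Rational(1, 2))) = Add(Add(-57, Mul(4, 10201)), Pow(-39, Rational(1, 2))) = Add(Add(-57, 40804), Mul(I, Pow(39, Rational(1, 2)))) = Add(40747, Mul(I, Pow(39, Rational(1, 2))))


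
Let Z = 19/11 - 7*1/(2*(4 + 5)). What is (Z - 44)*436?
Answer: -1841446/99 ≈ -18600.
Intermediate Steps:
Z = 265/198 (Z = 19*(1/11) - 7/(2*9) = 19/11 - 7/18 = 265/198 ≈ 1.3384)
(Z - 44)*436 = (265/198 - 44)*436 = -8447/198*436 = -1841446/99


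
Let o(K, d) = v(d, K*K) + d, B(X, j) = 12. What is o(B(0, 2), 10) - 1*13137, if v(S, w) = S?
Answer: -13117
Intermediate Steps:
o(K, d) = 2*d (o(K, d) = d + d = 2*d)
o(B(0, 2), 10) - 1*13137 = 2*10 - 1*13137 = 20 - 13137 = -13117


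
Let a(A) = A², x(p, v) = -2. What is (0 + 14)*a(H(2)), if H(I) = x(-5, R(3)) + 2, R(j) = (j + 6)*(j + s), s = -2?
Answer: 0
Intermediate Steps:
R(j) = (-2 + j)*(6 + j) (R(j) = (j + 6)*(j - 2) = (6 + j)*(-2 + j) = (-2 + j)*(6 + j))
H(I) = 0 (H(I) = -2 + 2 = 0)
(0 + 14)*a(H(2)) = (0 + 14)*0² = 14*0 = 0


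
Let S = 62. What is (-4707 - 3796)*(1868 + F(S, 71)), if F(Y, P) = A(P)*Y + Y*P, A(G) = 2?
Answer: -54368182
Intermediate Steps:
F(Y, P) = 2*Y + P*Y (F(Y, P) = 2*Y + Y*P = 2*Y + P*Y)
(-4707 - 3796)*(1868 + F(S, 71)) = (-4707 - 3796)*(1868 + 62*(2 + 71)) = -8503*(1868 + 62*73) = -8503*(1868 + 4526) = -8503*6394 = -54368182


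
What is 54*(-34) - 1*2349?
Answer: -4185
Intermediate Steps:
54*(-34) - 1*2349 = -1836 - 2349 = -4185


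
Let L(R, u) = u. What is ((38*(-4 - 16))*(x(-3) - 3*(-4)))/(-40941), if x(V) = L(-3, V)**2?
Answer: 5320/13647 ≈ 0.38983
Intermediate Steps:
x(V) = V**2
((38*(-4 - 16))*(x(-3) - 3*(-4)))/(-40941) = ((38*(-4 - 16))*((-3)**2 - 3*(-4)))/(-40941) = ((38*(-20))*(9 + 12))*(-1/40941) = -760*21*(-1/40941) = -15960*(-1/40941) = 5320/13647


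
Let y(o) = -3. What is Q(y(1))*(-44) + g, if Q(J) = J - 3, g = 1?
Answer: 265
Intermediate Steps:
Q(J) = -3 + J
Q(y(1))*(-44) + g = (-3 - 3)*(-44) + 1 = -6*(-44) + 1 = 264 + 1 = 265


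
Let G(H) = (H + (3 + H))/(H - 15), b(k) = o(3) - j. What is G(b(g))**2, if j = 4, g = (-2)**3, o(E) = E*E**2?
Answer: 2401/64 ≈ 37.516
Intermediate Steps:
o(E) = E**3
g = -8
b(k) = 23 (b(k) = 3**3 - 1*4 = 27 - 4 = 23)
G(H) = (3 + 2*H)/(-15 + H)
G(b(g))**2 = ((3 + 2*23)/(-15 + 23))**2 = ((3 + 46)/8)**2 = ((1/8)*49)**2 = (49/8)**2 = 2401/64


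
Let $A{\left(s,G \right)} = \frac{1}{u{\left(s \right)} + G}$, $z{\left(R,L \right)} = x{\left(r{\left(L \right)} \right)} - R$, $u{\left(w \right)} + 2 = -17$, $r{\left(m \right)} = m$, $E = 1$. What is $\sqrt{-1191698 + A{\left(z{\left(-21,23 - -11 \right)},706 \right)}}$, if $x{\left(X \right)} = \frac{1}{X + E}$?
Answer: $\frac{5 i \sqrt{22497780507}}{687} \approx 1091.6 i$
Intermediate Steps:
$u{\left(w \right)} = -19$ ($u{\left(w \right)} = -2 - 17 = -19$)
$x{\left(X \right)} = \frac{1}{1 + X}$ ($x{\left(X \right)} = \frac{1}{X + 1} = \frac{1}{1 + X}$)
$z{\left(R,L \right)} = \frac{1}{1 + L} - R$
$A{\left(s,G \right)} = \frac{1}{-19 + G}$
$\sqrt{-1191698 + A{\left(z{\left(-21,23 - -11 \right)},706 \right)}} = \sqrt{-1191698 + \frac{1}{-19 + 706}} = \sqrt{-1191698 + \frac{1}{687}} = \sqrt{- \frac{818696525}{687}} = \frac{5 i \sqrt{22497780507}}{687}$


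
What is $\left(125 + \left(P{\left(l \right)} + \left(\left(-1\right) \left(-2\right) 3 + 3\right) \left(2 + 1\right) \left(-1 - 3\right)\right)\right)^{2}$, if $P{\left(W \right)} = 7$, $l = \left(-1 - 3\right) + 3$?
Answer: $576$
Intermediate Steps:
$l = -1$ ($l = -4 + 3 = -1$)
$\left(125 + \left(P{\left(l \right)} + \left(\left(-1\right) \left(-2\right) 3 + 3\right) \left(2 + 1\right) \left(-1 - 3\right)\right)\right)^{2} = \left(125 + \left(7 + \left(\left(-1\right) \left(-2\right) 3 + 3\right) \left(2 + 1\right) \left(-1 - 3\right)\right)\right)^{2} = \left(125 + \left(7 + \left(2 \cdot 3 + 3\right) 3 \left(-4\right)\right)\right)^{2} = \left(125 + \left(7 + \left(6 + 3\right) 3 \left(-4\right)\right)\right)^{2} = \left(125 + \left(7 + 9 \cdot 3 \left(-4\right)\right)\right)^{2} = \left(125 + \left(7 + 27 \left(-4\right)\right)\right)^{2} = \left(125 + \left(7 - 108\right)\right)^{2} = \left(125 - 101\right)^{2} = 24^{2} = 576$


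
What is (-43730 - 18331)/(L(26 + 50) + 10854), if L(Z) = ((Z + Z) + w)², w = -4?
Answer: -62061/32758 ≈ -1.8945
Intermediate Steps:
L(Z) = (-4 + 2*Z)² (L(Z) = ((Z + Z) - 4)² = (2*Z - 4)² = (-4 + 2*Z)²)
(-43730 - 18331)/(L(26 + 50) + 10854) = (-43730 - 18331)/(4*(-2 + (26 + 50))² + 10854) = -62061/(4*(-2 + 76)² + 10854) = -62061/(4*74² + 10854) = -62061/(4*5476 + 10854) = -62061/(21904 + 10854) = -62061/32758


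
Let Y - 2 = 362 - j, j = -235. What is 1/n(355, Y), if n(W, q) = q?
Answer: 1/599 ≈ 0.0016694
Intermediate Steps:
Y = 599 (Y = 2 + (362 - 1*(-235)) = 2 + (362 + 235) = 2 + 597 = 599)
1/n(355, Y) = 1/599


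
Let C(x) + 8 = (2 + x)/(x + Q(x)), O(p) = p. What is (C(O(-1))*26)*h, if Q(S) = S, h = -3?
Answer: 663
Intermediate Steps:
C(x) = -8 + (2 + x)/(2*x) (C(x) = -8 + (2 + x)/(x + x) = -8 + (2 + x)/((2*x)) = -8 + (2 + x)*(1/(2*x)) = -8 + (2 + x)/(2*x))
(C(O(-1))*26)*h = ((-15/2 + 1/(-1))*26)*(-3) = ((-15/2 - 1)*26)*(-3) = -17/2*26*(-3) = -221*(-3) = 663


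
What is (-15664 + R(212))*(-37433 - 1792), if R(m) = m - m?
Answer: 614420400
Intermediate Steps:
R(m) = 0
(-15664 + R(212))*(-37433 - 1792) = (-15664 + 0)*(-37433 - 1792) = -15664*(-39225) = 614420400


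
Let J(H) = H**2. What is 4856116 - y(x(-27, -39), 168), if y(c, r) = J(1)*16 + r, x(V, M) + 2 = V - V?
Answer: 4855932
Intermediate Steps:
x(V, M) = -2 (x(V, M) = -2 + (V - V) = -2 + 0 = -2)
y(c, r) = 16 + r (y(c, r) = 1**2*16 + r = 1*16 + r = 16 + r)
4856116 - y(x(-27, -39), 168) = 4856116 - (16 + 168) = 4856116 - 1*184 = 4856116 - 184 = 4855932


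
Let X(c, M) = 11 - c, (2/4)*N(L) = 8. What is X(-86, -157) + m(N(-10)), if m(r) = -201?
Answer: -104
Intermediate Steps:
N(L) = 16 (N(L) = 2*8 = 16)
X(-86, -157) + m(N(-10)) = (11 - 1*(-86)) - 201 = (11 + 86) - 201 = 97 - 201 = -104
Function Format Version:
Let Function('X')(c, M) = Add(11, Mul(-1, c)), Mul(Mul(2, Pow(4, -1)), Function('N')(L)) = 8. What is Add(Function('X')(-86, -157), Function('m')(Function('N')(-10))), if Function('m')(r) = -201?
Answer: -104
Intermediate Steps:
Function('N')(L) = 16 (Function('N')(L) = Mul(2, 8) = 16)
Add(Function('X')(-86, -157), Function('m')(Function('N')(-10))) = Add(Add(11, Mul(-1, -86)), -201) = Add(Add(11, 86), -201) = Add(97, -201) = -104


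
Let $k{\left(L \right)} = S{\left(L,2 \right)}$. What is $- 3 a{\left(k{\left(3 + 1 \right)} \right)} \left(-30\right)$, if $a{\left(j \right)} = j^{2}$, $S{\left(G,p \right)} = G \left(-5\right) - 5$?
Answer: $56250$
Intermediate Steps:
$S{\left(G,p \right)} = -5 - 5 G$ ($S{\left(G,p \right)} = - 5 G - 5 = -5 - 5 G$)
$k{\left(L \right)} = -5 - 5 L$
$- 3 a{\left(k{\left(3 + 1 \right)} \right)} \left(-30\right) = - 3 \left(-5 - 5 \left(3 + 1\right)\right)^{2} \left(-30\right) = - 3 \left(-5 - 20\right)^{2} \left(-30\right) = - 3 \left(-25\right)^{2} \left(-30\right) = \left(-3\right) 625 \left(-30\right) = \left(-1875\right) \left(-30\right) = 56250$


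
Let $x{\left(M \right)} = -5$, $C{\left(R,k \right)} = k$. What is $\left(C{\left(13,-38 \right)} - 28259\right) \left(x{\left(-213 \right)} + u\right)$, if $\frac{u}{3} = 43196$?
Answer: $-3666810151$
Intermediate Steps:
$u = 129588$ ($u = 3 \cdot 43196 = 129588$)
$\left(C{\left(13,-38 \right)} - 28259\right) \left(x{\left(-213 \right)} + u\right) = \left(-38 - 28259\right) \left(-5 + 129588\right) = \left(-38 - 28259\right) 129583 = \left(-28297\right) 129583 = -3666810151$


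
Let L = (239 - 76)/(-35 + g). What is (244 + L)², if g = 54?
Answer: 23030401/361 ≈ 63796.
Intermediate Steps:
L = 163/19 (L = (239 - 76)/(-35 + 54) = 163/19 ≈ 8.5789)
(244 + L)² = (244 + 163/19)² = (4799/19)² = 23030401/361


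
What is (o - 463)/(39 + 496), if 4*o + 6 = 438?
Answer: -71/107 ≈ -0.66355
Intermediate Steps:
o = 108 (o = -3/2 + (¼)*438 = -3/2 + 219/2 = 108)
(o - 463)/(39 + 496) = (108 - 463)/(39 + 496) = -355/535 = -355*1/535 = -71/107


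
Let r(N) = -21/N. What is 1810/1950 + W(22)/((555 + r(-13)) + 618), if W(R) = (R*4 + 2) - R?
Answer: 6525/6617 ≈ 0.98610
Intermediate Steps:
W(R) = 2 + 3*R (W(R) = (4*R + 2) - R = (2 + 4*R) - R = 2 + 3*R)
1810/1950 + W(22)/((555 + r(-13)) + 618) = 1810/1950 + (2 + 3*22)/((555 - 21/(-13)) + 618) = 1810*(1/1950) + (2 + 66)/((555 - 21*(-1/13)) + 618) = 181/195 + 68/((555 + 21/13) + 618) = 181/195 + 68/(7236/13 + 618) = 181/195 + 68/(15270/13) = 181/195 + 68*(13/15270) = 181/195 + 442/7635 = 6525/6617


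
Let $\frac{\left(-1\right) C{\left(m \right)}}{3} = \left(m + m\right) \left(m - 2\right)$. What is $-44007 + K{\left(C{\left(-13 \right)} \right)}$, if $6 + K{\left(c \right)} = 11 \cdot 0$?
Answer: $-44013$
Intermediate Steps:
$C{\left(m \right)} = - 6 m \left(-2 + m\right)$ ($C{\left(m \right)} = - 3 \left(m + m\right) \left(m - 2\right) = - 3 \cdot 2 m \left(-2 + m\right) = - 6 m \left(-2 + m\right)$)
$K{\left(c \right)} = -6$ ($K{\left(c \right)} = -6 + 11 \cdot 0 = -6 + 0 = -6$)
$-44007 + K{\left(C{\left(-13 \right)} \right)} = -44007 - 6 = -44013$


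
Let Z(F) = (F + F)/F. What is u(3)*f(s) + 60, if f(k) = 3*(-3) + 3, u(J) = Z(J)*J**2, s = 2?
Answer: -48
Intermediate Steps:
Z(F) = 2 (Z(F) = (2*F)/F = 2)
u(J) = 2*J**2
f(k) = -6 (f(k) = -9 + 3 = -6)
u(3)*f(s) + 60 = (2*3**2)*(-6) + 60 = (2*9)*(-6) + 60 = 18*(-6) + 60 = -108 + 60 = -48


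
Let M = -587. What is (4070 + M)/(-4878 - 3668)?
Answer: -3483/8546 ≈ -0.40756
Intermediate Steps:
(4070 + M)/(-4878 - 3668) = (4070 - 587)/(-4878 - 3668) = 3483/(-8546) = 3483*(-1/8546) = -3483/8546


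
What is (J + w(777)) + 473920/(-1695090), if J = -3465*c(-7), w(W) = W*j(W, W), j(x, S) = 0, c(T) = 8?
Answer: -4698836872/169509 ≈ -27720.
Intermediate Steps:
w(W) = 0 (w(W) = W*0 = 0)
J = -27720 (J = -3465*8 = -27720)
(J + w(777)) + 473920/(-1695090) = (-27720 + 0) + 473920/(-1695090) = -27720 + 473920*(-1/1695090) = -27720 - 47392/169509 = -4698836872/169509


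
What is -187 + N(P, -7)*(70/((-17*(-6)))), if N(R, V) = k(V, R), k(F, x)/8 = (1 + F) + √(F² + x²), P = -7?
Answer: -3739/17 + 1960*√2/51 ≈ -165.59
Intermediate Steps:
k(F, x) = 8 + 8*F + 8*√(F² + x²) (k(F, x) = 8*((1 + F) + √(F² + x²)) = 8*(1 + F + √(F² + x²)) = 8 + 8*F + 8*√(F² + x²))
N(R, V) = 8 + 8*V + 8*√(R² + V²) (N(R, V) = 8 + 8*V + 8*√(V² + R²) = 8 + 8*V + 8*√(R² + V²))
-187 + N(P, -7)*(70/((-17*(-6)))) = -187 + (8 + 8*(-7) + 8*√((-7)² + (-7)²))*(70/((-17*(-6)))) = -187 + (8 - 56 + 8*√(49 + 49))*(70/102) = -187 + (8 - 56 + 8*√98)*(70*(1/102)) = -187 + (8 - 56 + 8*(7*√2))*(35/51) = -187 + (8 - 56 + 56*√2)*(35/51) = -187 + (-48 + 56*√2)*(35/51) = -187 + (-560/17 + 1960*√2/51) = -3739/17 + 1960*√2/51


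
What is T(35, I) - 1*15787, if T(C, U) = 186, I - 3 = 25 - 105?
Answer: -15601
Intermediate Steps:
I = -77 (I = 3 + (25 - 105) = 3 - 80 = -77)
T(35, I) - 1*15787 = 186 - 1*15787 = 186 - 15787 = -15601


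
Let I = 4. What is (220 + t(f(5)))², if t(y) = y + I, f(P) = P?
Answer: 52441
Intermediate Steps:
t(y) = 4 + y (t(y) = y + 4 = 4 + y)
(220 + t(f(5)))² = (220 + (4 + 5))² = (220 + 9)² = 229² = 52441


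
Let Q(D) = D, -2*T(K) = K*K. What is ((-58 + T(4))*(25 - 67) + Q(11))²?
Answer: 7745089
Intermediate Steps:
T(K) = -K²/2 (T(K) = -K*K/2 = -K²/2)
((-58 + T(4))*(25 - 67) + Q(11))² = ((-58 - ½*4²)*(25 - 67) + 11)² = ((-58 - ½*16)*(-42) + 11)² = ((-58 - 8)*(-42) + 11)² = (-66*(-42) + 11)² = (2772 + 11)² = 2783² = 7745089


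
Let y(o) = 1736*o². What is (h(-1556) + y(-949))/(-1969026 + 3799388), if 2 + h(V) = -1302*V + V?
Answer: 782733845/915181 ≈ 855.28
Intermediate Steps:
h(V) = -2 - 1301*V (h(V) = -2 + (-1302*V + V) = -2 - 1301*V)
(h(-1556) + y(-949))/(-1969026 + 3799388) = ((-2 - 1301*(-1556)) + 1736*(-949)²)/(-1969026 + 3799388) = ((-2 + 2024356) + 1736*900601)/1830362 = (2024354 + 1563443336)*(1/1830362) = 1565467690*(1/1830362) = 782733845/915181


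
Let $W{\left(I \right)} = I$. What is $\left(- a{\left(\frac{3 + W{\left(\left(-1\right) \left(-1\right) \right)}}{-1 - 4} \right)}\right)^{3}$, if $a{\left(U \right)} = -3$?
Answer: $27$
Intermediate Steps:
$\left(- a{\left(\frac{3 + W{\left(\left(-1\right) \left(-1\right) \right)}}{-1 - 4} \right)}\right)^{3} = \left(\left(-1\right) \left(-3\right)\right)^{3} = 3^{3} = 27$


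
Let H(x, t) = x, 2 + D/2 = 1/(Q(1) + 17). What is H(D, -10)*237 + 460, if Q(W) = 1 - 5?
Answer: -5870/13 ≈ -451.54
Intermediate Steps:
Q(W) = -4
D = -50/13 (D = -4 + 2/(-4 + 17) = -4 + 2/13 = -50/13 ≈ -3.8462)
H(D, -10)*237 + 460 = -50/13*237 + 460 = -11850/13 + 460 = -5870/13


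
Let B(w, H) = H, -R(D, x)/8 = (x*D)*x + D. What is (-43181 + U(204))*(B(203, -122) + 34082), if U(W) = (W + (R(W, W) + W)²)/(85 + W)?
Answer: 9215056449109440600/17 ≈ 5.4206e+17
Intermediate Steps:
R(D, x) = -8*D - 8*D*x² (R(D, x) = -8*((x*D)*x + D) = -8*((D*x)*x + D) = -8*(D*x² + D) = -8*(D + D*x²) = -8*D - 8*D*x²)
U(W) = (W + (W - 8*W*(1 + W²))²)/(85 + W) (U(W) = (W + (-8*W*(1 + W²) + W)²)/(85 + W) = (W + (W - 8*W*(1 + W²))²)/(85 + W))
(-43181 + U(204))*(B(203, -122) + 34082) = (-43181 + 204*(1 + 204*(7 + 8*204²)²)/(85 + 204))*(-122 + 34082) = (-43181 + 204*(1 + 204*(7 + 8*41616)²)/289)*33960 = (-43181 + 204*(1/289)*(1 + 204*(7 + 332928)²))*33960 = (-43181 + 204*(1/289)*(1 + 204*332935²))*33960 = (-43181 + 204*(1/289)*(1 + 204*110845714225))*33960 = (-43181 + 204*(1/289)*(1 + 22612525701900))*33960 = (-43181 + 204*(1/289)*22612525701901)*33960 = (-43181 + 271350308422812/17)*33960 = (271350307688735/17)*33960 = 9215056449109440600/17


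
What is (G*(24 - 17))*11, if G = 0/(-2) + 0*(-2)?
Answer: 0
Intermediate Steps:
G = 0 (G = 0*(-1/2) + 0 = 0 + 0 = 0)
(G*(24 - 17))*11 = (0*(24 - 17))*11 = (0*7)*11 = 0*11 = 0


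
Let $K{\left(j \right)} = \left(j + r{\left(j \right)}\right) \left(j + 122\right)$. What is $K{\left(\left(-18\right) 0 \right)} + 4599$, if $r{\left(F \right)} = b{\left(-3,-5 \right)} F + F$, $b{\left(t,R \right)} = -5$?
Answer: $4599$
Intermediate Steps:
$r{\left(F \right)} = - 4 F$ ($r{\left(F \right)} = - 5 F + F = - 4 F$)
$K{\left(j \right)} = - 3 j \left(122 + j\right)$ ($K{\left(j \right)} = \left(j - 4 j\right) \left(j + 122\right) = - 3 j \left(122 + j\right)$)
$K{\left(\left(-18\right) 0 \right)} + 4599 = 3 \left(\left(-18\right) 0\right) \left(-122 - \left(-18\right) 0\right) + 4599 = 3 \cdot 0 \left(-122 - 0\right) + 4599 = 3 \cdot 0 \left(-122 + 0\right) + 4599 = 3 \cdot 0 \left(-122\right) + 4599 = 0 + 4599 = 4599$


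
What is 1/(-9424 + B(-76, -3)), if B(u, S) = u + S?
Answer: -1/9503 ≈ -0.00010523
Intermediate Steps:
B(u, S) = S + u
1/(-9424 + B(-76, -3)) = 1/(-9424 + (-3 - 76)) = 1/(-9424 - 79) = 1/(-9503) = -1/9503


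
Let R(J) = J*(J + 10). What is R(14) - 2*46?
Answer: 244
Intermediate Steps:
R(J) = J*(10 + J)
R(14) - 2*46 = 14*(10 + 14) - 2*46 = 14*24 - 92 = 336 - 92 = 244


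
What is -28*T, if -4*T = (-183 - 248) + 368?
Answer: -441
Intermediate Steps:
T = 63/4 (T = -((-183 - 248) + 368)/4 = -(-431 + 368)/4 = -1/4*(-63) = 63/4 ≈ 15.750)
-28*T = -28*63/4 = -441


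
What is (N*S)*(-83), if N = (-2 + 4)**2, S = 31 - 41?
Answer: 3320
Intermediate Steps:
S = -10
N = 4 (N = 2**2 = 4)
(N*S)*(-83) = (4*(-10))*(-83) = -40*(-83) = 3320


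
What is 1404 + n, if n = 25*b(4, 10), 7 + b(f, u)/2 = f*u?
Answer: 3054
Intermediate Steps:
b(f, u) = -14 + 2*f*u (b(f, u) = -14 + 2*(f*u) = -14 + 2*f*u)
n = 1650 (n = 25*(-14 + 2*4*10) = 25*(-14 + 80) = 25*66 = 1650)
1404 + n = 1404 + 1650 = 3054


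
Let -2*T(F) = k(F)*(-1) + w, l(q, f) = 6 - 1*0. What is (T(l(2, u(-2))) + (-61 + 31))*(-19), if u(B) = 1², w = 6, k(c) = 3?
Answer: 1197/2 ≈ 598.50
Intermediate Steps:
u(B) = 1
l(q, f) = 6 (l(q, f) = 6 + 0 = 6)
T(F) = -3/2 (T(F) = -(3*(-1) + 6)/2 = -(-3 + 6)/2 = -½*3 = -3/2)
(T(l(2, u(-2))) + (-61 + 31))*(-19) = (-3/2 + (-61 + 31))*(-19) = (-3/2 - 30)*(-19) = -63/2*(-19) = 1197/2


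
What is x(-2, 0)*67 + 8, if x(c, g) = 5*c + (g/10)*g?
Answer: -662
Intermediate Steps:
x(c, g) = 5*c + g²/10 (x(c, g) = 5*c + (g*(⅒))*g = 5*c + (g/10)*g = 5*c + g²/10)
x(-2, 0)*67 + 8 = (5*(-2) + (⅒)*0²)*67 + 8 = (-10 + (⅒)*0)*67 + 8 = (-10 + 0)*67 + 8 = -10*67 + 8 = -670 + 8 = -662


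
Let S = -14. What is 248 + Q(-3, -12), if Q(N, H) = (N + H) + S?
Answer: 219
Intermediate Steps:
Q(N, H) = -14 + H + N (Q(N, H) = (N + H) - 14 = (H + N) - 14 = -14 + H + N)
248 + Q(-3, -12) = 248 + (-14 - 12 - 3) = 248 - 29 = 219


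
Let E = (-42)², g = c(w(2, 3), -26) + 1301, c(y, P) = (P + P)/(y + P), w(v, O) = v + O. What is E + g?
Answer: 64417/21 ≈ 3067.5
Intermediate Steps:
w(v, O) = O + v
c(y, P) = 2*P/(P + y) (c(y, P) = (2*P)/(P + y) = 2*P/(P + y))
g = 27373/21 (g = 2*(-26)/(-26 + (3 + 2)) + 1301 = 2*(-26)/(-26 + 5) + 1301 = 2*(-26)/(-21) + 1301 = 2*(-26)*(-1/21) + 1301 = 52/21 + 1301 = 27373/21 ≈ 1303.5)
E = 1764
E + g = 1764 + 27373/21 = 64417/21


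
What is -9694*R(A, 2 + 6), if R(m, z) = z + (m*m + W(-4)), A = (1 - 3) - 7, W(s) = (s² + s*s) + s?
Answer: -1134198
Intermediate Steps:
W(s) = s + 2*s² (W(s) = (s² + s²) + s = 2*s² + s = s + 2*s²)
A = -9 (A = -2 - 7 = -9)
R(m, z) = 28 + z + m² (R(m, z) = z + (m*m - 4*(1 + 2*(-4))) = z + (m² - 4*(1 - 8)) = z + (m² - 4*(-7)) = z + (m² + 28) = z + (28 + m²) = 28 + z + m²)
-9694*R(A, 2 + 6) = -9694*(28 + (2 + 6) + (-9)²) = -9694*(28 + 8 + 81) = -9694*117 = -1134198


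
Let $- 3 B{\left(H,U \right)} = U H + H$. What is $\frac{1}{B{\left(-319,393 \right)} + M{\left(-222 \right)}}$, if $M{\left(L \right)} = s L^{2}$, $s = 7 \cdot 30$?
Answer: $\frac{3}{31174606} \approx 9.6232 \cdot 10^{-8}$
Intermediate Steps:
$s = 210$
$B{\left(H,U \right)} = - \frac{H}{3} - \frac{H U}{3}$ ($B{\left(H,U \right)} = - \frac{U H + H}{3} = - \frac{H U + H}{3} = - \frac{H + H U}{3} = - \frac{H}{3} - \frac{H U}{3}$)
$M{\left(L \right)} = 210 L^{2}$
$\frac{1}{B{\left(-319,393 \right)} + M{\left(-222 \right)}} = \frac{1}{\left(- \frac{1}{3}\right) \left(-319\right) \left(1 + 393\right) + 210 \left(-222\right)^{2}} = \frac{1}{\left(- \frac{1}{3}\right) \left(-319\right) 394 + 210 \cdot 49284} = \frac{1}{\frac{125686}{3} + 10349640} = \frac{1}{\frac{31174606}{3}} = \frac{3}{31174606}$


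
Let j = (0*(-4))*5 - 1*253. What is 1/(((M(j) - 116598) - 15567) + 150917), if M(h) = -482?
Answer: 1/18270 ≈ 5.4735e-5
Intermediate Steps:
j = -253 (j = 0*5 - 253 = 0 - 253 = -253)
1/(((M(j) - 116598) - 15567) + 150917) = 1/(((-482 - 116598) - 15567) + 150917) = 1/((-117080 - 15567) + 150917) = 1/(-132647 + 150917) = 1/18270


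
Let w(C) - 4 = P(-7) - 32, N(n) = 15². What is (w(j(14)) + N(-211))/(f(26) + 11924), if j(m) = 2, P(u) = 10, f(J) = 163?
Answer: 23/1343 ≈ 0.017126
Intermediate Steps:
N(n) = 225
w(C) = -18 (w(C) = 4 + (10 - 32) = 4 - 22 = -18)
(w(j(14)) + N(-211))/(f(26) + 11924) = (-18 + 225)/(163 + 11924) = 207/12087 = 207*(1/12087) = 23/1343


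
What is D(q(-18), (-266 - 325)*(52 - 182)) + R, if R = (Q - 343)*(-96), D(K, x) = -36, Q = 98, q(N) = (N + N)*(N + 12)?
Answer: 23484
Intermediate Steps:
q(N) = 2*N*(12 + N) (q(N) = (2*N)*(12 + N) = 2*N*(12 + N))
R = 23520 (R = (98 - 343)*(-96) = -245*(-96) = 23520)
D(q(-18), (-266 - 325)*(52 - 182)) + R = -36 + 23520 = 23484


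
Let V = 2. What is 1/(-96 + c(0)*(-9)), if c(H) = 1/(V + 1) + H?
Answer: -1/99 ≈ -0.010101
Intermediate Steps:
c(H) = 1/3 + H (c(H) = 1/(2 + 1) + H = 1/3 + H)
1/(-96 + c(0)*(-9)) = 1/(-96 + (1/3 + 0)*(-9)) = 1/(-96 + (1/3)*(-9)) = 1/(-96 - 3) = 1/(-99) = -1/99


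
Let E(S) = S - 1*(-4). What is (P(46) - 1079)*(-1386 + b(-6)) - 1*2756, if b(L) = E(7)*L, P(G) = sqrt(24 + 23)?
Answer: 1563952 - 1452*sqrt(47) ≈ 1.5540e+6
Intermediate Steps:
E(S) = 4 + S (E(S) = S + 4 = 4 + S)
P(G) = sqrt(47)
b(L) = 11*L (b(L) = (4 + 7)*L = 11*L)
(P(46) - 1079)*(-1386 + b(-6)) - 1*2756 = (sqrt(47) - 1079)*(-1386 + 11*(-6)) - 1*2756 = (-1079 + sqrt(47))*(-1386 - 66) - 2756 = (-1079 + sqrt(47))*(-1452) - 2756 = (1566708 - 1452*sqrt(47)) - 2756 = 1563952 - 1452*sqrt(47)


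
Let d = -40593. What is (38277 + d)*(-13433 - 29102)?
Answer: 98511060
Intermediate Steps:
(38277 + d)*(-13433 - 29102) = (38277 - 40593)*(-13433 - 29102) = -2316*(-42535) = 98511060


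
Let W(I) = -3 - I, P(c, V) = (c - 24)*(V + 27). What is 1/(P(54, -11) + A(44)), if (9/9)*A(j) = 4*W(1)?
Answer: 1/464 ≈ 0.0021552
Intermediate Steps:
P(c, V) = (-24 + c)*(27 + V)
A(j) = -16 (A(j) = 4*(-3 - 1*1) = 4*(-3 - 1) = 4*(-4) = -16)
1/(P(54, -11) + A(44)) = 1/((-648 - 24*(-11) + 27*54 - 11*54) - 16) = 1/((-648 + 264 + 1458 - 594) - 16) = 1/(480 - 16) = 1/464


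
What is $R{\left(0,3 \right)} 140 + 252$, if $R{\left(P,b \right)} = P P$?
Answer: $252$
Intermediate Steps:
$R{\left(P,b \right)} = P^{2}$
$R{\left(0,3 \right)} 140 + 252 = 0^{2} \cdot 140 + 252 = 0 \cdot 140 + 252 = 0 + 252 = 252$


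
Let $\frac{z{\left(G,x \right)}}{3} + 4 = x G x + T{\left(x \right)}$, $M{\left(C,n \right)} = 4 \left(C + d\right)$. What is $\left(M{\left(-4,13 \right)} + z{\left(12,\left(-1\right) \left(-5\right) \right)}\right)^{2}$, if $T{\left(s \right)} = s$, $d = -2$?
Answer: $772641$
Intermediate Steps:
$M{\left(C,n \right)} = -8 + 4 C$ ($M{\left(C,n \right)} = 4 \left(C - 2\right) = 4 \left(-2 + C\right) = -8 + 4 C$)
$z{\left(G,x \right)} = -12 + 3 x + 3 G x^{2}$ ($z{\left(G,x \right)} = -12 + 3 \left(x G x + x\right) = -12 + 3 \left(G x x + x\right) = -12 + 3 \left(G x^{2} + x\right) = -12 + 3 \left(x + G x^{2}\right) = -12 + \left(3 x + 3 G x^{2}\right) = -12 + 3 x + 3 G x^{2}$)
$\left(M{\left(-4,13 \right)} + z{\left(12,\left(-1\right) \left(-5\right) \right)}\right)^{2} = \left(\left(-8 + 4 \left(-4\right)\right) + \left(-12 + 3 \left(\left(-1\right) \left(-5\right)\right) + 3 \cdot 12 \left(\left(-1\right) \left(-5\right)\right)^{2}\right)\right)^{2} = \left(\left(-8 - 16\right) + \left(-12 + 3 \cdot 5 + 3 \cdot 12 \cdot 5^{2}\right)\right)^{2} = \left(-24 + \left(-12 + 15 + 3 \cdot 12 \cdot 25\right)\right)^{2} = \left(-24 + \left(-12 + 15 + 900\right)\right)^{2} = \left(-24 + 903\right)^{2} = 879^{2} = 772641$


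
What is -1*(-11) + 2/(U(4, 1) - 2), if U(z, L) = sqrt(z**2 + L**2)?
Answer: 147/13 + 2*sqrt(17)/13 ≈ 11.942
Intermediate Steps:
U(z, L) = sqrt(L**2 + z**2)
-1*(-11) + 2/(U(4, 1) - 2) = -1*(-11) + 2/(sqrt(1**2 + 4**2) - 2) = 11 + 2/(sqrt(1 + 16) - 2) = 11 + 2/(sqrt(17) - 2) = 11 + 2/(-2 + sqrt(17))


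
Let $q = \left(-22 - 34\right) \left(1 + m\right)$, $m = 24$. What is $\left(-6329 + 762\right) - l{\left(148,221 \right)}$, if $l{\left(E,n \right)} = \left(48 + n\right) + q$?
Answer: $-4436$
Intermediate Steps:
$q = -1400$ ($q = \left(-22 - 34\right) \left(1 + 24\right) = \left(-56\right) 25 = -1400$)
$l{\left(E,n \right)} = -1352 + n$ ($l{\left(E,n \right)} = \left(48 + n\right) - 1400 = -1352 + n$)
$\left(-6329 + 762\right) - l{\left(148,221 \right)} = \left(-6329 + 762\right) - \left(-1352 + 221\right) = -5567 - -1131 = -5567 + 1131 = -4436$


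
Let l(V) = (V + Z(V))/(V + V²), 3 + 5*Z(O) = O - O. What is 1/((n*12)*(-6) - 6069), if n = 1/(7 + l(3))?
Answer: -1/6079 ≈ -0.00016450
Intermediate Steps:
Z(O) = -⅗ (Z(O) = -⅗ + (O - O)/5 = -⅗ + (⅕)*0 = -⅗ + 0 = -⅗)
l(V) = (-⅗ + V)/(V + V²) (l(V) = (V - ⅗)/(V + V²) = (-⅗ + V)/(V + V²))
n = 5/36 (n = 1/(7 + (-⅗ + 3)/(3*(1 + 3))) = 1/(7 + (⅓)*(12/5)/4) = 1/(7 + (⅓)*(¼)*(12/5)) = 1/(7 + ⅕) = 1/(36/5) = 5/36 ≈ 0.13889)
1/((n*12)*(-6) - 6069) = 1/(((5/36)*12)*(-6) - 6069) = 1/((5/3)*(-6) - 6069) = 1/(-10 - 6069) = 1/(-6079) = -1/6079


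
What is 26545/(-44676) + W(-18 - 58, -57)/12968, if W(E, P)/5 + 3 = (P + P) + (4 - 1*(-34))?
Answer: -90470645/144839592 ≈ -0.62463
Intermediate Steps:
W(E, P) = 175 + 10*P (W(E, P) = -15 + 5*((P + P) + (4 - 1*(-34))) = -15 + 5*(2*P + (4 + 34)) = -15 + 5*(2*P + 38) = -15 + 5*(38 + 2*P) = -15 + (190 + 10*P) = 175 + 10*P)
26545/(-44676) + W(-18 - 58, -57)/12968 = 26545/(-44676) + (175 + 10*(-57))/12968 = 26545*(-1/44676) + (175 - 570)*(1/12968) = -26545/44676 - 395*1/12968 = -26545/44676 - 395/12968 = -90470645/144839592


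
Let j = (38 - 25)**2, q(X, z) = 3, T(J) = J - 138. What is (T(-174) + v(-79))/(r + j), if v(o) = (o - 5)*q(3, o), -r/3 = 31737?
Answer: 282/47521 ≈ 0.0059342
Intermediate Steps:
T(J) = -138 + J
j = 169 (j = 13**2 = 169)
r = -95211 (r = -3*31737 = -95211)
v(o) = -15 + 3*o (v(o) = (o - 5)*3 = (-5 + o)*3 = -15 + 3*o)
(T(-174) + v(-79))/(r + j) = ((-138 - 174) + (-15 + 3*(-79)))/(-95211 + 169) = (-312 + (-15 - 237))/(-95042) = (-312 - 252)*(-1/95042) = -564*(-1/95042) = 282/47521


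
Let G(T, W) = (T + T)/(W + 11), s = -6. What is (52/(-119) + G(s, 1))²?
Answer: 29241/14161 ≈ 2.0649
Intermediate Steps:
G(T, W) = 2*T/(11 + W) (G(T, W) = (2*T)/(11 + W) = 2*T/(11 + W))
(52/(-119) + G(s, 1))² = (52/(-119) + 2*(-6)/(11 + 1))² = (52*(-1/119) + 2*(-6)/12)² = (-52/119 + 2*(-6)*(1/12))² = (-52/119 - 1)² = (-171/119)² = 29241/14161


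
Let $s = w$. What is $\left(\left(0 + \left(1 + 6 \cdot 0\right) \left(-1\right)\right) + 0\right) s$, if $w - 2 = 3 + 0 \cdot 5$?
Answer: $-5$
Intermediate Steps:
$w = 5$ ($w = 2 + \left(3 + 0 \cdot 5\right) = 2 + \left(3 + 0\right) = 2 + 3 = 5$)
$s = 5$
$\left(\left(0 + \left(1 + 6 \cdot 0\right) \left(-1\right)\right) + 0\right) s = \left(\left(0 + \left(1 + 6 \cdot 0\right) \left(-1\right)\right) + 0\right) 5 = \left(\left(0 + \left(1 + 0\right) \left(-1\right)\right) + 0\right) 5 = \left(\left(0 + 1 \left(-1\right)\right) + 0\right) 5 = \left(\left(0 - 1\right) + 0\right) 5 = \left(-1 + 0\right) 5 = \left(-1\right) 5 = -5$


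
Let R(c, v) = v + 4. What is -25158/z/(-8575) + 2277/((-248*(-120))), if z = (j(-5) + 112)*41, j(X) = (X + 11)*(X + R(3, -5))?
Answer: 146641569/1893281600 ≈ 0.077454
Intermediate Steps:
R(c, v) = 4 + v
j(X) = (-1 + X)*(11 + X) (j(X) = (X + 11)*(X + (4 - 5)) = (11 + X)*(X - 1) = (11 + X)*(-1 + X) = (-1 + X)*(11 + X))
z = 3116 (z = ((-11 + (-5)**2 + 10*(-5)) + 112)*41 = ((-11 + 25 - 50) + 112)*41 = (-36 + 112)*41 = 76*41 = 3116)
-25158/z/(-8575) + 2277/((-248*(-120))) = -25158/3116/(-8575) + 2277/((-248*(-120))) = -25158*1/3116*(-1/8575) + 2277/29760 = -12579/1558*(-1/8575) + 2277*(1/29760) = 1797/1908550 + 759/9920 = 146641569/1893281600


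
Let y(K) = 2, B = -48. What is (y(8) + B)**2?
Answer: 2116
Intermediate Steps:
(y(8) + B)**2 = (2 - 48)**2 = (-46)**2 = 2116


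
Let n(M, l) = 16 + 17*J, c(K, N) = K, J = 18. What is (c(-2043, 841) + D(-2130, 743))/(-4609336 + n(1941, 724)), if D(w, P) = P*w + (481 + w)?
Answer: 793141/2304507 ≈ 0.34417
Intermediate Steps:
n(M, l) = 322 (n(M, l) = 16 + 17*18 = 16 + 306 = 322)
D(w, P) = 481 + w + P*w
(c(-2043, 841) + D(-2130, 743))/(-4609336 + n(1941, 724)) = (-2043 + (481 - 2130 + 743*(-2130)))/(-4609336 + 322) = (-2043 + (481 - 2130 - 1582590))/(-4609014) = (-2043 - 1584239)*(-1/4609014) = -1586282*(-1/4609014) = 793141/2304507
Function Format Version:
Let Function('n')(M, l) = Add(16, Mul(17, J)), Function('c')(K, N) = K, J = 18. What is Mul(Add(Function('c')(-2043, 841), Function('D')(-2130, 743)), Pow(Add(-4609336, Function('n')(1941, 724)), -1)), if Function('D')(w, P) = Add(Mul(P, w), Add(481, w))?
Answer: Rational(793141, 2304507) ≈ 0.34417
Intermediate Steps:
Function('n')(M, l) = 322 (Function('n')(M, l) = Add(16, Mul(17, 18)) = Add(16, 306) = 322)
Function('D')(w, P) = Add(481, w, Mul(P, w))
Mul(Add(Function('c')(-2043, 841), Function('D')(-2130, 743)), Pow(Add(-4609336, Function('n')(1941, 724)), -1)) = Mul(Add(-2043, Add(481, -2130, Mul(743, -2130))), Pow(Add(-4609336, 322), -1)) = Mul(Add(-2043, Add(481, -2130, -1582590)), Pow(-4609014, -1)) = Mul(Add(-2043, -1584239), Rational(-1, 4609014)) = Mul(-1586282, Rational(-1, 4609014)) = Rational(793141, 2304507)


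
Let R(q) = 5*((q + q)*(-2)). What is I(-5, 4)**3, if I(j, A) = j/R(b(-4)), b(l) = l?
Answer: -1/4096 ≈ -0.00024414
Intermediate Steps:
R(q) = -20*q (R(q) = 5*((2*q)*(-2)) = 5*(-4*q) = -20*q)
I(j, A) = j/80 (I(j, A) = j/((-20*(-4))) = j/80)
I(-5, 4)**3 = ((1/80)*(-5))**3 = (-1/16)**3 = -1/4096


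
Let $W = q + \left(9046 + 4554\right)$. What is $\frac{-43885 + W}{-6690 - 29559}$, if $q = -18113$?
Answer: $\frac{48398}{36249} \approx 1.3352$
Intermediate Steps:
$W = -4513$ ($W = -18113 + \left(9046 + 4554\right) = -18113 + 13600 = -4513$)
$\frac{-43885 + W}{-6690 - 29559} = \frac{-43885 - 4513}{-6690 - 29559} = - \frac{48398}{-36249} = \left(-48398\right) \left(- \frac{1}{36249}\right) = \frac{48398}{36249}$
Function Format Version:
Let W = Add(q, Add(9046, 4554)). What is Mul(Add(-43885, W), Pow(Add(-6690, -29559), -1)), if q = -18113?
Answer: Rational(48398, 36249) ≈ 1.3352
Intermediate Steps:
W = -4513 (W = Add(-18113, Add(9046, 4554)) = Add(-18113, 13600) = -4513)
Mul(Add(-43885, W), Pow(Add(-6690, -29559), -1)) = Mul(Add(-43885, -4513), Pow(Add(-6690, -29559), -1)) = Mul(-48398, Pow(-36249, -1)) = Mul(-48398, Rational(-1, 36249)) = Rational(48398, 36249)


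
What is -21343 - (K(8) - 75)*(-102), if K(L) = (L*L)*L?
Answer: 23231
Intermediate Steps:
K(L) = L**3 (K(L) = L**2*L = L**3)
-21343 - (K(8) - 75)*(-102) = -21343 - (8**3 - 75)*(-102) = -21343 - (512 - 75)*(-102) = -21343 - 437*(-102) = -21343 - 1*(-44574) = -21343 + 44574 = 23231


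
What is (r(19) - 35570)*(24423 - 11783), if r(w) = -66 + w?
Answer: -450198880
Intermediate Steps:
(r(19) - 35570)*(24423 - 11783) = ((-66 + 19) - 35570)*(24423 - 11783) = (-47 - 35570)*12640 = -35617*12640 = -450198880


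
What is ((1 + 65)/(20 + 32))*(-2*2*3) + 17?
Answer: 23/13 ≈ 1.7692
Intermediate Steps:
((1 + 65)/(20 + 32))*(-2*2*3) + 17 = (66/52)*(-4*3) + 17 = (66*(1/52))*(-12) + 17 = (33/26)*(-12) + 17 = -198/13 + 17 = 23/13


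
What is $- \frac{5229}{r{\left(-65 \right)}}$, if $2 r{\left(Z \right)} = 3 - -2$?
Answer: $- \frac{10458}{5} \approx -2091.6$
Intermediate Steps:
$r{\left(Z \right)} = \frac{5}{2}$ ($r{\left(Z \right)} = \frac{3 - -2}{2} = \frac{3 + 2}{2} = \frac{1}{2} \cdot 5 = \frac{5}{2}$)
$- \frac{5229}{r{\left(-65 \right)}} = - \frac{5229}{\frac{5}{2}} = \left(-5229\right) \frac{2}{5} = - \frac{10458}{5}$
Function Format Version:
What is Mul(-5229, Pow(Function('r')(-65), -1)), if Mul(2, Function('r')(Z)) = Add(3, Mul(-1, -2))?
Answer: Rational(-10458, 5) ≈ -2091.6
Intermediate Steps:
Function('r')(Z) = Rational(5, 2) (Function('r')(Z) = Mul(Rational(1, 2), Add(3, Mul(-1, -2))) = Mul(Rational(1, 2), Add(3, 2)) = Mul(Rational(1, 2), 5) = Rational(5, 2))
Mul(-5229, Pow(Function('r')(-65), -1)) = Mul(-5229, Pow(Rational(5, 2), -1)) = Mul(-5229, Rational(2, 5)) = Rational(-10458, 5)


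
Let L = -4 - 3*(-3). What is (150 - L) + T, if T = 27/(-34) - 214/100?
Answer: 60378/425 ≈ 142.07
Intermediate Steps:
L = 5 (L = -4 + 9 = 5)
T = -1247/425 (T = 27*(-1/34) - 214*1/100 = -27/34 - 107/50 = -1247/425 ≈ -2.9341)
(150 - L) + T = (150 - 1*5) - 1247/425 = (150 - 5) - 1247/425 = 145 - 1247/425 = 60378/425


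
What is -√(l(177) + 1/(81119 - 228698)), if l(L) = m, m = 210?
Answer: -√4573707713031/147579 ≈ -14.491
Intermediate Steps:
l(L) = 210
-√(l(177) + 1/(81119 - 228698)) = -√(210 + 1/(81119 - 228698)) = -√(210 + 1/(-147579)) = -√(210 - 1/147579) = -√(30991589/147579) = -√4573707713031/147579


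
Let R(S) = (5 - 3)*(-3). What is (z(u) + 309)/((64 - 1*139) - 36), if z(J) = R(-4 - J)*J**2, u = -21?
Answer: 779/37 ≈ 21.054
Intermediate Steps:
R(S) = -6 (R(S) = 2*(-3) = -6)
z(J) = -6*J**2
(z(u) + 309)/((64 - 1*139) - 36) = (-6*(-21)**2 + 309)/((64 - 1*139) - 36) = (-6*441 + 309)/((64 - 139) - 36) = (-2646 + 309)/(-75 - 36) = -2337/(-111) = -2337*(-1/111) = 779/37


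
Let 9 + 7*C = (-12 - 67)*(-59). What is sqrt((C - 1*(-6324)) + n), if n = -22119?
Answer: I*sqrt(741391)/7 ≈ 123.01*I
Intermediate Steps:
C = 4652/7 (C = -9/7 + ((-12 - 67)*(-59))/7 = -9/7 + (-79*(-59))/7 = -9/7 + (1/7)*4661 = -9/7 + 4661/7 = 4652/7 ≈ 664.57)
sqrt((C - 1*(-6324)) + n) = sqrt((4652/7 - 1*(-6324)) - 22119) = sqrt((4652/7 + 6324) - 22119) = sqrt(48920/7 - 22119) = sqrt(-105913/7) = I*sqrt(741391)/7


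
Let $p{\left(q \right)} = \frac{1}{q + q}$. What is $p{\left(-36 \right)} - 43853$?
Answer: $- \frac{3157417}{72} \approx -43853.0$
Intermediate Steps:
$p{\left(q \right)} = \frac{1}{2 q}$
$p{\left(-36 \right)} - 43853 = \frac{1}{2 \left(-36\right)} - 43853 = \frac{1}{2} \left(- \frac{1}{36}\right) - 43853 = - \frac{1}{72} - 43853 = - \frac{3157417}{72}$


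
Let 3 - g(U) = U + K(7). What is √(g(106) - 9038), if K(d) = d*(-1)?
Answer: I*√9134 ≈ 95.572*I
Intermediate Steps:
K(d) = -d
g(U) = 10 - U (g(U) = 3 - (U - 1*7) = 3 - (U - 7) = 3 - (-7 + U) = 3 + (7 - U) = 10 - U)
√(g(106) - 9038) = √((10 - 1*106) - 9038) = √((10 - 106) - 9038) = √(-96 - 9038) = √(-9134) = I*√9134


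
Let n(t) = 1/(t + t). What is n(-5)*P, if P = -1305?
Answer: 261/2 ≈ 130.50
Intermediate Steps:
n(t) = 1/(2*t)
n(-5)*P = ((½)/(-5))*(-1305) = ((½)*(-⅕))*(-1305) = -⅒*(-1305) = 261/2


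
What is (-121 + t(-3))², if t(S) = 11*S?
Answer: 23716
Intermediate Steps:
(-121 + t(-3))² = (-121 + 11*(-3))² = (-121 - 33)² = (-154)² = 23716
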